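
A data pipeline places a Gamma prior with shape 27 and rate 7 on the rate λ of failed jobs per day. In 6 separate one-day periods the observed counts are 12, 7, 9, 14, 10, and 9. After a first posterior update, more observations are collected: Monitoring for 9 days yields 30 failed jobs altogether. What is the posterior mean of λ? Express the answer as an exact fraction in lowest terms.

Total count: 12 + 7 + 9 + 14 + 10 + 9 = 61.
Total exposure: 6 days.
After the first batch: Gamma(27 + 61, 7 + 6) = Gamma(88, 13).
Total count 30 over total exposure 9 days.
After the second batch: Gamma(88 + 30, 13 + 9) = Gamma(118, 22).
Posterior mean = α'/β' = 118/22 = 59/11.

59/11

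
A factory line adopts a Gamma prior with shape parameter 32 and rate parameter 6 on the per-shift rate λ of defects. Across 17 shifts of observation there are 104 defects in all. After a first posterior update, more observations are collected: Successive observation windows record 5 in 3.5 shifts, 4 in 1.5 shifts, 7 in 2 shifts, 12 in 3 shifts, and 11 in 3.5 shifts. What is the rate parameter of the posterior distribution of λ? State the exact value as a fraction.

73/2

Total count 104 over total exposure 17 shifts.
After the first batch: Gamma(32 + 104, 6 + 17) = Gamma(136, 23).
Total count: 5 + 4 + 7 + 12 + 11 = 39.
Total exposure: 3.5 + 1.5 + 2 + 3 + 3.5 = 13.5 shifts.
After the second batch: Gamma(136 + 39, 23 + 13.5) = Gamma(175, 73/2).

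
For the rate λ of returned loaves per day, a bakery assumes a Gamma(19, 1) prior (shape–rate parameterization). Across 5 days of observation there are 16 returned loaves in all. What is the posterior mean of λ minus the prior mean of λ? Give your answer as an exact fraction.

-79/6

Total count 16 over total exposure 5 days.
The Gamma prior is conjugate for the Poisson rate, so λ | data ~ Gamma(19+16, 1+5) = Gamma(35, 6).
Posterior mean = 35/6 = 35/6; prior mean = 19/1 = 19. Difference = 35/6 − 19 = -79/6.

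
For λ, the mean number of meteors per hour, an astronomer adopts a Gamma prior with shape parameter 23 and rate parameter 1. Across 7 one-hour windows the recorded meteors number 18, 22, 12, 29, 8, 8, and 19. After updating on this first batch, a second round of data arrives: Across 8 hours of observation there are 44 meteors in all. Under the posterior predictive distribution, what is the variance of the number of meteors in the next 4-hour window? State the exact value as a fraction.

Total count: 18 + 22 + 12 + 29 + 8 + 8 + 19 = 116.
Total exposure: 7 hours.
After the first batch: Gamma(23 + 116, 1 + 7) = Gamma(139, 8).
Total count 44 over total exposure 8 hours.
After the second batch: Gamma(139 + 44, 8 + 8) = Gamma(183, 16).
The posterior predictive for a window of length T is Negative Binomial with variance T·α'·(β'+T)/β'² = 4·183·20/256 = 915/16.

915/16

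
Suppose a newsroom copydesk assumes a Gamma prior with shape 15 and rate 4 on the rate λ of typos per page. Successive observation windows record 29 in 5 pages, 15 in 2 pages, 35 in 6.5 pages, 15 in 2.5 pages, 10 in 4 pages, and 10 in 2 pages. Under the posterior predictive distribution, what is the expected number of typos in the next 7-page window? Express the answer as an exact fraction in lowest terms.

Total count: 29 + 15 + 35 + 15 + 10 + 10 = 114.
Total exposure: 5 + 2 + 6.5 + 2.5 + 4 + 2 = 22 pages.
Gamma(α, β) with Poisson data over total exposure Σt gives posterior Gamma(α+Σx, β+Σt) = Gamma(129, 26).
Predictive mean over a 7-page window = T·E[λ|data] = 7·129/26 = 903/26.

903/26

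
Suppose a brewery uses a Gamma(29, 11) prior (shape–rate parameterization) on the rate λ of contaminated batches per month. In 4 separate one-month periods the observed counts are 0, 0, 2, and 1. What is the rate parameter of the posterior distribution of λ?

15

Total count: 0 + 0 + 2 + 1 = 3.
Total exposure: 4 months.
Posterior: α' = 29 + 3 = 32, β' = 11 + 4 = 15.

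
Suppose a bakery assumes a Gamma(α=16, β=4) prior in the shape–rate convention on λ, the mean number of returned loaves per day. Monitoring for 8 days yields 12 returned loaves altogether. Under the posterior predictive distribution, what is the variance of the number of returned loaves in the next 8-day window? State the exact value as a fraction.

Total count 12 over total exposure 8 days.
The Gamma prior is conjugate for the Poisson rate, so λ | data ~ Gamma(16+12, 4+8) = Gamma(28, 12).
The posterior predictive for a window of length T is Negative Binomial with variance T·α'·(β'+T)/β'² = 8·28·20/144 = 280/9.

280/9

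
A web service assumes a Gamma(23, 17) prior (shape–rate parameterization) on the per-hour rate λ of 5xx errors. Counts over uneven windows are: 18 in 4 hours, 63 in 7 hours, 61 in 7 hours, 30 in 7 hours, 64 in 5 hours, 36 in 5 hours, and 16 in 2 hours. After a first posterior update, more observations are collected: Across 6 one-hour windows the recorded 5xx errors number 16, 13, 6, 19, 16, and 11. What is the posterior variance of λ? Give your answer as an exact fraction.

Total count: 18 + 63 + 61 + 30 + 64 + 36 + 16 = 288.
Total exposure: 4 + 7 + 7 + 7 + 5 + 5 + 2 = 37 hours.
After the first batch: Gamma(23 + 288, 17 + 37) = Gamma(311, 54).
Total count: 16 + 13 + 6 + 19 + 16 + 11 = 81.
Total exposure: 6 hours.
After the second batch: Gamma(311 + 81, 54 + 6) = Gamma(392, 60).
Posterior variance = α'/β'² = 392/3600 = 49/450.

49/450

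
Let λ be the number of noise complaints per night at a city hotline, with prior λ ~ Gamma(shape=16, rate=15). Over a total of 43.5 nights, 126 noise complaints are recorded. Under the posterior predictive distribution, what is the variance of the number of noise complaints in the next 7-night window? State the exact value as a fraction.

Total count 126 over total exposure 43.5 nights.
By Gamma–Poisson conjugacy, the posterior is Gamma(α + Σx, β + Σt) = Gamma(16 + 126, 15 + 43.5) = Gamma(142, 117/2).
The posterior predictive for a window of length T is Negative Binomial with variance T·α'·(β'+T)/β'² = 7·142·(131/2)/(13689/4) = 260428/13689.

260428/13689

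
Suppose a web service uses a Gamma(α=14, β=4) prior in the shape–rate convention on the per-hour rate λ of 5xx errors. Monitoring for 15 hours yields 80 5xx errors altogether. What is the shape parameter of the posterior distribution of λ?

94

Total count 80 over total exposure 15 hours.
By Gamma–Poisson conjugacy, the posterior is Gamma(α + Σx, β + Σt) = Gamma(14 + 80, 4 + 15) = Gamma(94, 19).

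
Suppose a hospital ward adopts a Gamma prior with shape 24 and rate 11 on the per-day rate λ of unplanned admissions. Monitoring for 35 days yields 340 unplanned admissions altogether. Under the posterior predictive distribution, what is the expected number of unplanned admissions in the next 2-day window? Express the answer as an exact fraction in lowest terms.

364/23

Total count 340 over total exposure 35 days.
By Gamma–Poisson conjugacy, the posterior is Gamma(α + Σx, β + Σt) = Gamma(24 + 340, 11 + 35) = Gamma(364, 46).
Predictive mean over a 2-day window = T·E[λ|data] = 2·364/46 = 364/23.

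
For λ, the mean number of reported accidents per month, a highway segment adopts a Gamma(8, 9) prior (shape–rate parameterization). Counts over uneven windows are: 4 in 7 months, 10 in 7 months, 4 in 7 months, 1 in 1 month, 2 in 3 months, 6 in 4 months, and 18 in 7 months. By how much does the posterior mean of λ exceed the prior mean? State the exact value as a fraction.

Total count: 4 + 10 + 4 + 1 + 2 + 6 + 18 = 45.
Total exposure: 7 + 7 + 7 + 1 + 3 + 4 + 7 = 36 months.
Gamma(α, β) with Poisson data over total exposure Σt gives posterior Gamma(α+Σx, β+Σt) = Gamma(53, 45).
Posterior mean = 53/45 = 53/45; prior mean = 8/9 = 8/9. Difference = 53/45 − 8/9 = 13/45.

13/45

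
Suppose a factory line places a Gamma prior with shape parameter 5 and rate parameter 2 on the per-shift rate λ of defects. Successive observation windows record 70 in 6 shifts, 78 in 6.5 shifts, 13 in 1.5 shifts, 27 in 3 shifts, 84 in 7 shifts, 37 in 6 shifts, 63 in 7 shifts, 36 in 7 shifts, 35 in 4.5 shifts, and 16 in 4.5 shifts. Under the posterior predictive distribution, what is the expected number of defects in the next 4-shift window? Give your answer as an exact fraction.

Total count: 70 + 78 + 13 + 27 + 84 + 37 + 63 + 36 + 35 + 16 = 459.
Total exposure: 6 + 6.5 + 1.5 + 3 + 7 + 6 + 7 + 7 + 4.5 + 4.5 = 53 shifts.
Posterior: α' = 5 + 459 = 464, β' = 2 + 53 = 55.
Predictive mean over a 4-shift window = T·E[λ|data] = 4·464/55 = 1856/55.

1856/55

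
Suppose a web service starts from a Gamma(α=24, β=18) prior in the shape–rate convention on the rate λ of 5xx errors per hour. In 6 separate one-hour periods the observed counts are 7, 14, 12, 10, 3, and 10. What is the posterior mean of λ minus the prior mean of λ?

Total count: 7 + 14 + 12 + 10 + 3 + 10 = 56.
Total exposure: 6 hours.
Gamma(α, β) with Poisson data over total exposure Σt gives posterior Gamma(α+Σx, β+Σt) = Gamma(80, 24).
Posterior mean = 80/24 = 10/3; prior mean = 24/18 = 4/3. Difference = 10/3 − 4/3 = 2.

2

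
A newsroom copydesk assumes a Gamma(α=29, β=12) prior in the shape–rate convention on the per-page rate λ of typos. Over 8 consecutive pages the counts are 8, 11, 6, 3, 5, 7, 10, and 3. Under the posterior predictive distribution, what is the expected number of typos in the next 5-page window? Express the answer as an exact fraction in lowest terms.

Total count: 8 + 11 + 6 + 3 + 5 + 7 + 10 + 3 = 53.
Total exposure: 8 pages.
By Gamma–Poisson conjugacy, the posterior is Gamma(α + Σx, β + Σt) = Gamma(29 + 53, 12 + 8) = Gamma(82, 20).
Predictive mean over a 5-page window = T·E[λ|data] = 5·82/20 = 41/2.

41/2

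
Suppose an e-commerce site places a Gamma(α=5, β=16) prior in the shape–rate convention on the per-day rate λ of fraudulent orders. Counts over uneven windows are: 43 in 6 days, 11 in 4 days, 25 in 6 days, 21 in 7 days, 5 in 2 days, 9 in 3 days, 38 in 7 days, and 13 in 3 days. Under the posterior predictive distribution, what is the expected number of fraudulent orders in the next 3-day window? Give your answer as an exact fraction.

85/9

Total count: 43 + 11 + 25 + 21 + 5 + 9 + 38 + 13 = 165.
Total exposure: 6 + 4 + 6 + 7 + 2 + 3 + 7 + 3 = 38 days.
By Gamma–Poisson conjugacy, the posterior is Gamma(α + Σx, β + Σt) = Gamma(5 + 165, 16 + 38) = Gamma(170, 54).
Predictive mean over a 3-day window = T·E[λ|data] = 3·170/54 = 85/9.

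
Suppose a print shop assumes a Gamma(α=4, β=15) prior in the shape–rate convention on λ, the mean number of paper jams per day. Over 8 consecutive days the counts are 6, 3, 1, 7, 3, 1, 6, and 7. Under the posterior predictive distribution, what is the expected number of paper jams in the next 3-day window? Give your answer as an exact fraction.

114/23

Total count: 6 + 3 + 1 + 7 + 3 + 1 + 6 + 7 = 34.
Total exposure: 8 days.
The Gamma prior is conjugate for the Poisson rate, so λ | data ~ Gamma(4+34, 15+8) = Gamma(38, 23).
Predictive mean over a 3-day window = T·E[λ|data] = 3·38/23 = 114/23.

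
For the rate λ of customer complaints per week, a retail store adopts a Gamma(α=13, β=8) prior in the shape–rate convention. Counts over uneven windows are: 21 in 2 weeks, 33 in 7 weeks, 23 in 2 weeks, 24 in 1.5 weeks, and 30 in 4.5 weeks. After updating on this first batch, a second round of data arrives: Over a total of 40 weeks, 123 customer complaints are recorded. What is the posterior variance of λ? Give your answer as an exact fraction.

267/4225

Total count: 21 + 33 + 23 + 24 + 30 = 131.
Total exposure: 2 + 7 + 2 + 1.5 + 4.5 = 17 weeks.
After the first batch: Gamma(13 + 131, 8 + 17) = Gamma(144, 25).
Total count 123 over total exposure 40 weeks.
After the second batch: Gamma(144 + 123, 25 + 40) = Gamma(267, 65).
Posterior variance = α'/β'² = 267/4225.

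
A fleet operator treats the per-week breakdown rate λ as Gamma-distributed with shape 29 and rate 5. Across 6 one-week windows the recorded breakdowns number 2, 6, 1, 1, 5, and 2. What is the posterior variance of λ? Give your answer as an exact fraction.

46/121

Total count: 2 + 6 + 1 + 1 + 5 + 2 = 17.
Total exposure: 6 weeks.
Gamma(α, β) with Poisson data over total exposure Σt gives posterior Gamma(α+Σx, β+Σt) = Gamma(46, 11).
Posterior variance = α'/β'² = 46/121.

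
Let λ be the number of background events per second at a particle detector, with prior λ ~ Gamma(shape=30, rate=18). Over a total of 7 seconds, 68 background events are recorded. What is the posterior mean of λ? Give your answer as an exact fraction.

98/25

Total count 68 over total exposure 7 seconds.
Gamma(α, β) with Poisson data over total exposure Σt gives posterior Gamma(α+Σx, β+Σt) = Gamma(98, 25).
Posterior mean = α'/β' = 98/25.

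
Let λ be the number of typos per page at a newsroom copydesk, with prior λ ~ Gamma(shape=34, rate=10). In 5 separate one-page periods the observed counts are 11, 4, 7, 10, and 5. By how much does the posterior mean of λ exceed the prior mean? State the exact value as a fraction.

4/3

Total count: 11 + 4 + 7 + 10 + 5 = 37.
Total exposure: 5 pages.
The Gamma prior is conjugate for the Poisson rate, so λ | data ~ Gamma(34+37, 10+5) = Gamma(71, 15).
Posterior mean = 71/15 = 71/15; prior mean = 34/10 = 17/5. Difference = 71/15 − 17/5 = 4/3.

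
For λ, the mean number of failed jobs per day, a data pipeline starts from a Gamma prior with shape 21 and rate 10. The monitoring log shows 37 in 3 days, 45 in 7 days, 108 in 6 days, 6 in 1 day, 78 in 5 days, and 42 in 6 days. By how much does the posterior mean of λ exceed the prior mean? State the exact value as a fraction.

643/95

Total count: 37 + 45 + 108 + 6 + 78 + 42 = 316.
Total exposure: 3 + 7 + 6 + 1 + 5 + 6 = 28 days.
The Gamma prior is conjugate for the Poisson rate, so λ | data ~ Gamma(21+316, 10+28) = Gamma(337, 38).
Posterior mean = 337/38 = 337/38; prior mean = 21/10 = 21/10. Difference = 337/38 − 21/10 = 643/95.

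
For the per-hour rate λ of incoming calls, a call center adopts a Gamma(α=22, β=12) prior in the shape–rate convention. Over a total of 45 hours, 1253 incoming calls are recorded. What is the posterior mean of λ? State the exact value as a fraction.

425/19

Total count 1253 over total exposure 45 hours.
Conjugate update: add total count to the shape and total exposure to the rate, giving Gamma(1275, 57).
Posterior mean = α'/β' = 1275/57 = 425/19.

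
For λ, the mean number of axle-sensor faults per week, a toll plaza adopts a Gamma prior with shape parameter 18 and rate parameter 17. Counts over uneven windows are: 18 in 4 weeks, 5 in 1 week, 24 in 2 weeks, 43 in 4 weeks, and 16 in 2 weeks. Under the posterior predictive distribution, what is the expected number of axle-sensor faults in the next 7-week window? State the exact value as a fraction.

434/15

Total count: 18 + 5 + 24 + 43 + 16 = 106.
Total exposure: 4 + 1 + 2 + 4 + 2 = 13 weeks.
By Gamma–Poisson conjugacy, the posterior is Gamma(α + Σx, β + Σt) = Gamma(18 + 106, 17 + 13) = Gamma(124, 30).
Predictive mean over a 7-week window = T·E[λ|data] = 7·124/30 = 434/15.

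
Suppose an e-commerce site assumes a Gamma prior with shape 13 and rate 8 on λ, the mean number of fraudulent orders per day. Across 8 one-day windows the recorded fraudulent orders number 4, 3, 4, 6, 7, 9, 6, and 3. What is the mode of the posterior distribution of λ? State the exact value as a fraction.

Total count: 4 + 3 + 4 + 6 + 7 + 9 + 6 + 3 = 42.
Total exposure: 8 days.
The Gamma prior is conjugate for the Poisson rate, so λ | data ~ Gamma(13+42, 8+8) = Gamma(55, 16).
Posterior mode = (α'−1)/β' = 54/16 = 27/8.

27/8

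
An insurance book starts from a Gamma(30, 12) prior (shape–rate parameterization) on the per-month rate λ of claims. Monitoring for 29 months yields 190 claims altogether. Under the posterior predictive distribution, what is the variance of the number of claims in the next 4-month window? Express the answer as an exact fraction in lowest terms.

39600/1681

Total count 190 over total exposure 29 months.
Conjugate update: add total count to the shape and total exposure to the rate, giving Gamma(220, 41).
The posterior predictive for a window of length T is Negative Binomial with variance T·α'·(β'+T)/β'² = 4·220·45/1681 = 39600/1681.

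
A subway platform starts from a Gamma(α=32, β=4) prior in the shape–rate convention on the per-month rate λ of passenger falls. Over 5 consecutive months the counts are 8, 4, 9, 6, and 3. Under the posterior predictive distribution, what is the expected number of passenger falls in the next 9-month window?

Total count: 8 + 4 + 9 + 6 + 3 = 30.
Total exposure: 5 months.
Posterior: α' = 32 + 30 = 62, β' = 4 + 5 = 9.
Predictive mean over a 9-month window = T·E[λ|data] = 9·62/9 = 62.

62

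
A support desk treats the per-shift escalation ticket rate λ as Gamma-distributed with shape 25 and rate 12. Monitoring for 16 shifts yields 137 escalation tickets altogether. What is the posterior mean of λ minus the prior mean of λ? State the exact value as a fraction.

311/84

Total count 137 over total exposure 16 shifts.
Posterior: α' = 25 + 137 = 162, β' = 12 + 16 = 28.
Posterior mean = 162/28 = 81/14; prior mean = 25/12 = 25/12. Difference = 81/14 − 25/12 = 311/84.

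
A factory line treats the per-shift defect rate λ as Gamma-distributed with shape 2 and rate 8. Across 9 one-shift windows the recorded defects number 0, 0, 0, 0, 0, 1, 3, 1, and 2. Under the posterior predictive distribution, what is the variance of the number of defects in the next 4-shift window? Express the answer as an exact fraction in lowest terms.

Total count: 0 + 0 + 0 + 0 + 0 + 1 + 3 + 1 + 2 = 7.
Total exposure: 9 shifts.
By Gamma–Poisson conjugacy, the posterior is Gamma(α + Σx, β + Σt) = Gamma(2 + 7, 8 + 9) = Gamma(9, 17).
The posterior predictive for a window of length T is Negative Binomial with variance T·α'·(β'+T)/β'² = 4·9·21/289 = 756/289.

756/289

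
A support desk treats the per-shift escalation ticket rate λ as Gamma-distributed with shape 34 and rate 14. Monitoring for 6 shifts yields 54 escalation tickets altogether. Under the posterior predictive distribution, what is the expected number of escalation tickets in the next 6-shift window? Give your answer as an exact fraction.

132/5

Total count 54 over total exposure 6 shifts.
Posterior: α' = 34 + 54 = 88, β' = 14 + 6 = 20.
Predictive mean over a 6-shift window = T·E[λ|data] = 6·88/20 = 132/5.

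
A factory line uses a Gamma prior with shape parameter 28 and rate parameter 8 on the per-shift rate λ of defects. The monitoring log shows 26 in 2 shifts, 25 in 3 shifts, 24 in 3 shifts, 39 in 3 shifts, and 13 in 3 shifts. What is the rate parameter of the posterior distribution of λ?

22

Total count: 26 + 25 + 24 + 39 + 13 = 127.
Total exposure: 2 + 3 + 3 + 3 + 3 = 14 shifts.
Gamma(α, β) with Poisson data over total exposure Σt gives posterior Gamma(α+Σx, β+Σt) = Gamma(155, 22).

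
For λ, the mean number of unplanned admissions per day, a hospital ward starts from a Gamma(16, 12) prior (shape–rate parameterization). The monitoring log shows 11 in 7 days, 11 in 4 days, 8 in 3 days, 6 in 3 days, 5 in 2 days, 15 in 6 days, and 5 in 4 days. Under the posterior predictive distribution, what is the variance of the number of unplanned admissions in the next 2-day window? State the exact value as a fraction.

Total count: 11 + 11 + 8 + 6 + 5 + 15 + 5 = 61.
Total exposure: 7 + 4 + 3 + 3 + 2 + 6 + 4 = 29 days.
Gamma(α, β) with Poisson data over total exposure Σt gives posterior Gamma(α+Σx, β+Σt) = Gamma(77, 41).
The posterior predictive for a window of length T is Negative Binomial with variance T·α'·(β'+T)/β'² = 2·77·43/1681 = 6622/1681.

6622/1681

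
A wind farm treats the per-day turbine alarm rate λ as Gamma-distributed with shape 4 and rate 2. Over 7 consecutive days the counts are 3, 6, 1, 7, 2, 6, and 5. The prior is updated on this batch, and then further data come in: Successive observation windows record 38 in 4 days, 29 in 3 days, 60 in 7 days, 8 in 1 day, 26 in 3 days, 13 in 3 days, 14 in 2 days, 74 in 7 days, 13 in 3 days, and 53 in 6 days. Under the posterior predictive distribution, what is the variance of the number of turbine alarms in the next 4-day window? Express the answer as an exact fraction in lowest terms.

Total count: 3 + 6 + 1 + 7 + 2 + 6 + 5 = 30.
Total exposure: 7 days.
After the first batch: Gamma(4 + 30, 2 + 7) = Gamma(34, 9).
Total count: 38 + 29 + 60 + 8 + 26 + 13 + 14 + 74 + 13 + 53 = 328.
Total exposure: 4 + 3 + 7 + 1 + 3 + 3 + 2 + 7 + 3 + 6 = 39 days.
After the second batch: Gamma(34 + 328, 9 + 39) = Gamma(362, 48).
The posterior predictive for a window of length T is Negative Binomial with variance T·α'·(β'+T)/β'² = 4·362·52/2304 = 2353/72.

2353/72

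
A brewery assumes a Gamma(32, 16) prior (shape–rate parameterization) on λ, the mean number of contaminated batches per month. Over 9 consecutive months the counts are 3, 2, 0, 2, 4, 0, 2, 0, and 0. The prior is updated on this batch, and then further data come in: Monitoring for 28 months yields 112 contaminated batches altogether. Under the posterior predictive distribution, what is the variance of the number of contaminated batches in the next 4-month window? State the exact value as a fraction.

35796/2809

Total count: 3 + 2 + 0 + 2 + 4 + 0 + 2 + 0 + 0 = 13.
Total exposure: 9 months.
After the first batch: Gamma(32 + 13, 16 + 9) = Gamma(45, 25).
Total count 112 over total exposure 28 months.
After the second batch: Gamma(45 + 112, 25 + 28) = Gamma(157, 53).
The posterior predictive for a window of length T is Negative Binomial with variance T·α'·(β'+T)/β'² = 4·157·57/2809 = 35796/2809.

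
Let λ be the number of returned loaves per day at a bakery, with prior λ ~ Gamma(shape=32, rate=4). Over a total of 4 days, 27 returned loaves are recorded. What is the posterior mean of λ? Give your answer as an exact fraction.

Total count 27 over total exposure 4 days.
Gamma(α, β) with Poisson data over total exposure Σt gives posterior Gamma(α+Σx, β+Σt) = Gamma(59, 8).
Posterior mean = α'/β' = 59/8.

59/8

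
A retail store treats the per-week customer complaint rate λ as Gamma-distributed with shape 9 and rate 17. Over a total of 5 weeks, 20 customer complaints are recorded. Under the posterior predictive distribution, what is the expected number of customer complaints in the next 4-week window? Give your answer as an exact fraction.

58/11

Total count 20 over total exposure 5 weeks.
By Gamma–Poisson conjugacy, the posterior is Gamma(α + Σx, β + Σt) = Gamma(9 + 20, 17 + 5) = Gamma(29, 22).
Predictive mean over a 4-week window = T·E[λ|data] = 4·29/22 = 58/11.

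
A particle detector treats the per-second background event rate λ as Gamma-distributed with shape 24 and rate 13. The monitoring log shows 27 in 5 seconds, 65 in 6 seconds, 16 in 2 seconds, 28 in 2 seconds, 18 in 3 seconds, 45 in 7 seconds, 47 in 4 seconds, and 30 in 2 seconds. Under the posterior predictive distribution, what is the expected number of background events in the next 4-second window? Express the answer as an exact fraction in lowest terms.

300/11

Total count: 27 + 65 + 16 + 28 + 18 + 45 + 47 + 30 = 276.
Total exposure: 5 + 6 + 2 + 2 + 3 + 7 + 4 + 2 = 31 seconds.
By Gamma–Poisson conjugacy, the posterior is Gamma(α + Σx, β + Σt) = Gamma(24 + 276, 13 + 31) = Gamma(300, 44).
Predictive mean over a 4-second window = T·E[λ|data] = 4·300/44 = 300/11.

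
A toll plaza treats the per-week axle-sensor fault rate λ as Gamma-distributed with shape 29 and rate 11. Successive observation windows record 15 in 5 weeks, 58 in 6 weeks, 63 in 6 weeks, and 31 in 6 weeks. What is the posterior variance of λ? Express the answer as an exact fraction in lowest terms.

49/289

Total count: 15 + 58 + 63 + 31 = 167.
Total exposure: 5 + 6 + 6 + 6 = 23 weeks.
Posterior: α' = 29 + 167 = 196, β' = 11 + 23 = 34.
Posterior variance = α'/β'² = 196/1156 = 49/289.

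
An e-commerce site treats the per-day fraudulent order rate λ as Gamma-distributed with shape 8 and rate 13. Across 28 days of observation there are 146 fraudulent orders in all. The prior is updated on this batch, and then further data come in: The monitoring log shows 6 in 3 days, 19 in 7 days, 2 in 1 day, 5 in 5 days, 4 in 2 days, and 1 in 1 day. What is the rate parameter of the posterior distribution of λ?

Total count 146 over total exposure 28 days.
After the first batch: Gamma(8 + 146, 13 + 28) = Gamma(154, 41).
Total count: 6 + 19 + 2 + 5 + 4 + 1 = 37.
Total exposure: 3 + 7 + 1 + 5 + 2 + 1 = 19 days.
After the second batch: Gamma(154 + 37, 41 + 19) = Gamma(191, 60).

60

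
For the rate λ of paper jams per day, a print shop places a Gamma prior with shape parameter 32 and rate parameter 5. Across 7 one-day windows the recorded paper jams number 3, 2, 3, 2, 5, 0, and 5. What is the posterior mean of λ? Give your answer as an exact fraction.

13/3

Total count: 3 + 2 + 3 + 2 + 5 + 0 + 5 = 20.
Total exposure: 7 days.
The Gamma prior is conjugate for the Poisson rate, so λ | data ~ Gamma(32+20, 5+7) = Gamma(52, 12).
Posterior mean = α'/β' = 52/12 = 13/3.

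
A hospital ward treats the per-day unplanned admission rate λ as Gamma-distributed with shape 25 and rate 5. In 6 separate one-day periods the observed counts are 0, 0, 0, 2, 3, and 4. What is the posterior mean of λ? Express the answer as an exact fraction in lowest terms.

34/11

Total count: 0 + 0 + 0 + 2 + 3 + 4 = 9.
Total exposure: 6 days.
By Gamma–Poisson conjugacy, the posterior is Gamma(α + Σx, β + Σt) = Gamma(25 + 9, 5 + 6) = Gamma(34, 11).
Posterior mean = α'/β' = 34/11.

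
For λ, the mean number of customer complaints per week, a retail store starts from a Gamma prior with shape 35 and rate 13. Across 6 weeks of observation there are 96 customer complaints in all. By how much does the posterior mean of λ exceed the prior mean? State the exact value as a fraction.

Total count 96 over total exposure 6 weeks.
Posterior: α' = 35 + 96 = 131, β' = 13 + 6 = 19.
Posterior mean = 131/19 = 131/19; prior mean = 35/13 = 35/13. Difference = 131/19 − 35/13 = 1038/247.

1038/247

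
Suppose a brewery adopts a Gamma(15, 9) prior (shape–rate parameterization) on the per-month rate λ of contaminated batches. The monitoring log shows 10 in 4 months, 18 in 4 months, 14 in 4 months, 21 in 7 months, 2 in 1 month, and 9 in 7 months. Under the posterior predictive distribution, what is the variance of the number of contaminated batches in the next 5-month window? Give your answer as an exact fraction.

Total count: 10 + 18 + 14 + 21 + 2 + 9 = 74.
Total exposure: 4 + 4 + 4 + 7 + 1 + 7 = 27 months.
Conjugate update: add total count to the shape and total exposure to the rate, giving Gamma(89, 36).
The posterior predictive for a window of length T is Negative Binomial with variance T·α'·(β'+T)/β'² = 5·89·41/1296 = 18245/1296.

18245/1296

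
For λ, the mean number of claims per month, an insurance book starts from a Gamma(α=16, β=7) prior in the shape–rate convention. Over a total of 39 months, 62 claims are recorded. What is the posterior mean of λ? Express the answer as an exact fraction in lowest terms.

Total count 62 over total exposure 39 months.
The Gamma prior is conjugate for the Poisson rate, so λ | data ~ Gamma(16+62, 7+39) = Gamma(78, 46).
Posterior mean = α'/β' = 78/46 = 39/23.

39/23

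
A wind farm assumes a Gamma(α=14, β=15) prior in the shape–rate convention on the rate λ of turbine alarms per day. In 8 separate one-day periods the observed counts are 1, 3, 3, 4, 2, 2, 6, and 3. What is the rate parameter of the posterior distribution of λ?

Total count: 1 + 3 + 3 + 4 + 2 + 2 + 6 + 3 = 24.
Total exposure: 8 days.
Gamma(α, β) with Poisson data over total exposure Σt gives posterior Gamma(α+Σx, β+Σt) = Gamma(38, 23).

23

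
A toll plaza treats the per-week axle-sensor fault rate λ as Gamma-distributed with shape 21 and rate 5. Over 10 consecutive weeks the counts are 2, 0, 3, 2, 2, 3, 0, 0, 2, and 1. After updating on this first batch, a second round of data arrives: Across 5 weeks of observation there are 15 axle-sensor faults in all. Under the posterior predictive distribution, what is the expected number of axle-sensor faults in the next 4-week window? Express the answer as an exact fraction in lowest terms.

51/5

Total count: 2 + 0 + 3 + 2 + 2 + 3 + 0 + 0 + 2 + 1 = 15.
Total exposure: 10 weeks.
After the first batch: Gamma(21 + 15, 5 + 10) = Gamma(36, 15).
Total count 15 over total exposure 5 weeks.
After the second batch: Gamma(36 + 15, 15 + 5) = Gamma(51, 20).
Predictive mean over a 4-week window = T·E[λ|data] = 4·51/20 = 51/5.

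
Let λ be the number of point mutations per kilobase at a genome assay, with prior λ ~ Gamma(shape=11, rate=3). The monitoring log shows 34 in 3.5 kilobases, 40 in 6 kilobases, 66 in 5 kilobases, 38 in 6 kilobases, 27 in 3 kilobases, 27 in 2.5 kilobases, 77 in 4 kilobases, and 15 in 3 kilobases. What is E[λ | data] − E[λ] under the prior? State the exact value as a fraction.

203/36

Total count: 34 + 40 + 66 + 38 + 27 + 27 + 77 + 15 = 324.
Total exposure: 3.5 + 6 + 5 + 6 + 3 + 2.5 + 4 + 3 = 33 kilobases.
Posterior: α' = 11 + 324 = 335, β' = 3 + 33 = 36.
Posterior mean = 335/36 = 335/36; prior mean = 11/3 = 11/3. Difference = 335/36 − 11/3 = 203/36.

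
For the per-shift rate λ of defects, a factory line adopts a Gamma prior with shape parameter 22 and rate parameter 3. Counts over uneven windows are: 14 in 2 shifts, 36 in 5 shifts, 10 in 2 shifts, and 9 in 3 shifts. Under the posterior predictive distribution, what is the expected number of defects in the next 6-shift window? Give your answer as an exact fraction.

182/5

Total count: 14 + 36 + 10 + 9 = 69.
Total exposure: 2 + 5 + 2 + 3 = 12 shifts.
Gamma(α, β) with Poisson data over total exposure Σt gives posterior Gamma(α+Σx, β+Σt) = Gamma(91, 15).
Predictive mean over a 6-shift window = T·E[λ|data] = 6·91/15 = 182/5.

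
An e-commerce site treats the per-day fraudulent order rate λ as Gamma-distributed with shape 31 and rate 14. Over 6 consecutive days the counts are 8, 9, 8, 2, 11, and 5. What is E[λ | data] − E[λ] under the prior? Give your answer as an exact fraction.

Total count: 8 + 9 + 8 + 2 + 11 + 5 = 43.
Total exposure: 6 days.
The Gamma prior is conjugate for the Poisson rate, so λ | data ~ Gamma(31+43, 14+6) = Gamma(74, 20).
Posterior mean = 74/20 = 37/10; prior mean = 31/14 = 31/14. Difference = 37/10 − 31/14 = 52/35.

52/35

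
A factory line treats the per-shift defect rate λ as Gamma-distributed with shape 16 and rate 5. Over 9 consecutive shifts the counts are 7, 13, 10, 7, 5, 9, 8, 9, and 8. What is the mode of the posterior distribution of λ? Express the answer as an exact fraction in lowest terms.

Total count: 7 + 13 + 10 + 7 + 5 + 9 + 8 + 9 + 8 = 76.
Total exposure: 9 shifts.
Posterior: α' = 16 + 76 = 92, β' = 5 + 9 = 14.
Posterior mode = (α'−1)/β' = 91/14 = 13/2.

13/2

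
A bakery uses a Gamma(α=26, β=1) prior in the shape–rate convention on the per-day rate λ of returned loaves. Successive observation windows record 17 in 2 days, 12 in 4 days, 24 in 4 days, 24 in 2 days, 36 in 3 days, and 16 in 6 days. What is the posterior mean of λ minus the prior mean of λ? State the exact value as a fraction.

Total count: 17 + 12 + 24 + 24 + 36 + 16 = 129.
Total exposure: 2 + 4 + 4 + 2 + 3 + 6 = 21 days.
The Gamma prior is conjugate for the Poisson rate, so λ | data ~ Gamma(26+129, 1+21) = Gamma(155, 22).
Posterior mean = 155/22 = 155/22; prior mean = 26/1 = 26. Difference = 155/22 − 26 = -417/22.

-417/22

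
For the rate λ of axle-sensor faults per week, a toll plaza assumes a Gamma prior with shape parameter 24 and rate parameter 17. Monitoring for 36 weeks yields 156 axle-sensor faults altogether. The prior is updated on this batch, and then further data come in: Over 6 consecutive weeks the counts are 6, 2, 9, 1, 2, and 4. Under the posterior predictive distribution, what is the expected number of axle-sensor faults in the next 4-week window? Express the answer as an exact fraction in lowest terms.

Total count 156 over total exposure 36 weeks.
After the first batch: Gamma(24 + 156, 17 + 36) = Gamma(180, 53).
Total count: 6 + 2 + 9 + 1 + 2 + 4 = 24.
Total exposure: 6 weeks.
After the second batch: Gamma(180 + 24, 53 + 6) = Gamma(204, 59).
Predictive mean over a 4-week window = T·E[λ|data] = 4·204/59 = 816/59.

816/59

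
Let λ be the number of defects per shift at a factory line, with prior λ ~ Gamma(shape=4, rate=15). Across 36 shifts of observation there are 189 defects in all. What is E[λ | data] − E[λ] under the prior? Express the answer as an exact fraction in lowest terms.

299/85

Total count 189 over total exposure 36 shifts.
Posterior: α' = 4 + 189 = 193, β' = 15 + 36 = 51.
Posterior mean = 193/51 = 193/51; prior mean = 4/15 = 4/15. Difference = 193/51 − 4/15 = 299/85.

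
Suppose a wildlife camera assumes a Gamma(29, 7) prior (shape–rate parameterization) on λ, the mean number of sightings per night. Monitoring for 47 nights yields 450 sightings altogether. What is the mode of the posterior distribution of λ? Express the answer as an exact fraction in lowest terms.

239/27

Total count 450 over total exposure 47 nights.
Posterior: α' = 29 + 450 = 479, β' = 7 + 47 = 54.
Posterior mode = (α'−1)/β' = 478/54 = 239/27.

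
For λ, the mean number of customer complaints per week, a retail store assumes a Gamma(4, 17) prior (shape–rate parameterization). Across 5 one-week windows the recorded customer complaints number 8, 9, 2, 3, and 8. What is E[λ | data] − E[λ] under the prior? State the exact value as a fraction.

245/187

Total count: 8 + 9 + 2 + 3 + 8 = 30.
Total exposure: 5 weeks.
The Gamma prior is conjugate for the Poisson rate, so λ | data ~ Gamma(4+30, 17+5) = Gamma(34, 22).
Posterior mean = 34/22 = 17/11; prior mean = 4/17 = 4/17. Difference = 17/11 − 4/17 = 245/187.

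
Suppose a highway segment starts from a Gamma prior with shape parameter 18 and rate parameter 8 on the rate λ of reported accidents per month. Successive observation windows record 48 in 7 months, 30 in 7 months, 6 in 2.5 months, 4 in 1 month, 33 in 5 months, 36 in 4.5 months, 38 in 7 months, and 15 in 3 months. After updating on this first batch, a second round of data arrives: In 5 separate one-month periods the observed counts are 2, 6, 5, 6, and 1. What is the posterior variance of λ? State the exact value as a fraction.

Total count: 48 + 30 + 6 + 4 + 33 + 36 + 38 + 15 = 210.
Total exposure: 7 + 7 + 2.5 + 1 + 5 + 4.5 + 7 + 3 = 37 months.
After the first batch: Gamma(18 + 210, 8 + 37) = Gamma(228, 45).
Total count: 2 + 6 + 5 + 6 + 1 = 20.
Total exposure: 5 months.
After the second batch: Gamma(228 + 20, 45 + 5) = Gamma(248, 50).
Posterior variance = α'/β'² = 248/2500 = 62/625.

62/625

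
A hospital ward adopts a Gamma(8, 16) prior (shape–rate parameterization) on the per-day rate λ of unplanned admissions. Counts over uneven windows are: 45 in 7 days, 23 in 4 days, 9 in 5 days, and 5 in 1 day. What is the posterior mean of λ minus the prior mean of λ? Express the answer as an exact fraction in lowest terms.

Total count: 45 + 23 + 9 + 5 = 82.
Total exposure: 7 + 4 + 5 + 1 = 17 days.
The Gamma prior is conjugate for the Poisson rate, so λ | data ~ Gamma(8+82, 16+17) = Gamma(90, 33).
Posterior mean = 90/33 = 30/11; prior mean = 8/16 = 1/2. Difference = 30/11 − 1/2 = 49/22.

49/22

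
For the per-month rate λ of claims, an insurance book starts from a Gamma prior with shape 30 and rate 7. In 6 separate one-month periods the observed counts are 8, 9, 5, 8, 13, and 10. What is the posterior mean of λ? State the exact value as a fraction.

83/13

Total count: 8 + 9 + 5 + 8 + 13 + 10 = 53.
Total exposure: 6 months.
By Gamma–Poisson conjugacy, the posterior is Gamma(α + Σx, β + Σt) = Gamma(30 + 53, 7 + 6) = Gamma(83, 13).
Posterior mean = α'/β' = 83/13.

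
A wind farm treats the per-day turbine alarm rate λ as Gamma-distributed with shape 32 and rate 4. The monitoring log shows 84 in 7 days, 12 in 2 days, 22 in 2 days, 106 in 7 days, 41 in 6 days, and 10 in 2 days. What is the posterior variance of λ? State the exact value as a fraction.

307/900

Total count: 84 + 12 + 22 + 106 + 41 + 10 = 275.
Total exposure: 7 + 2 + 2 + 7 + 6 + 2 = 26 days.
The Gamma prior is conjugate for the Poisson rate, so λ | data ~ Gamma(32+275, 4+26) = Gamma(307, 30).
Posterior variance = α'/β'² = 307/900.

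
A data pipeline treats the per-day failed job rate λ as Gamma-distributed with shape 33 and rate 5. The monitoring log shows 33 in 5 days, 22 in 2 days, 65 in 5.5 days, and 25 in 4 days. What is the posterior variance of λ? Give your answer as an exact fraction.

712/1849

Total count: 33 + 22 + 65 + 25 = 145.
Total exposure: 5 + 2 + 5.5 + 4 = 16.5 days.
The Gamma prior is conjugate for the Poisson rate, so λ | data ~ Gamma(33+145, 5+16.5) = Gamma(178, 43/2).
Posterior variance = α'/β'² = 178/(1849/4) = 712/1849.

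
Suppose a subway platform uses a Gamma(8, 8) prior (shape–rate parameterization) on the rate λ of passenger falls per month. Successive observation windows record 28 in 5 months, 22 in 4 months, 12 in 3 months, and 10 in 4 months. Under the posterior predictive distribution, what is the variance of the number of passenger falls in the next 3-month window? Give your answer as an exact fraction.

45/4

Total count: 28 + 22 + 12 + 10 = 72.
Total exposure: 5 + 4 + 3 + 4 = 16 months.
Gamma(α, β) with Poisson data over total exposure Σt gives posterior Gamma(α+Σx, β+Σt) = Gamma(80, 24).
The posterior predictive for a window of length T is Negative Binomial with variance T·α'·(β'+T)/β'² = 3·80·27/576 = 45/4.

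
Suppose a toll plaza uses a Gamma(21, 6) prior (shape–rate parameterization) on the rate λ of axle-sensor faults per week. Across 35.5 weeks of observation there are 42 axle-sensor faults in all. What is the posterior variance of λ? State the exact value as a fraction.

Total count 42 over total exposure 35.5 weeks.
The Gamma prior is conjugate for the Poisson rate, so λ | data ~ Gamma(21+42, 6+35.5) = Gamma(63, 83/2).
Posterior variance = α'/β'² = 63/(6889/4) = 252/6889.

252/6889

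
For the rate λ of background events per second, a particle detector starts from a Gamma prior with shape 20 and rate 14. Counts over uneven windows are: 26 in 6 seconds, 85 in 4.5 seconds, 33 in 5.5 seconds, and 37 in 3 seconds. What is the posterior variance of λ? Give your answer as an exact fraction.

Total count: 26 + 85 + 33 + 37 = 181.
Total exposure: 6 + 4.5 + 5.5 + 3 = 19 seconds.
The Gamma prior is conjugate for the Poisson rate, so λ | data ~ Gamma(20+181, 14+19) = Gamma(201, 33).
Posterior variance = α'/β'² = 201/1089 = 67/363.

67/363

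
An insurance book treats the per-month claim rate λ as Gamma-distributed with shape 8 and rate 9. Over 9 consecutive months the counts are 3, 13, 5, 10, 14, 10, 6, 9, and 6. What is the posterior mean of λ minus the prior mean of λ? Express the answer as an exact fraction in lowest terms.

34/9

Total count: 3 + 13 + 5 + 10 + 14 + 10 + 6 + 9 + 6 = 76.
Total exposure: 9 months.
Gamma(α, β) with Poisson data over total exposure Σt gives posterior Gamma(α+Σx, β+Σt) = Gamma(84, 18).
Posterior mean = 84/18 = 14/3; prior mean = 8/9 = 8/9. Difference = 14/3 − 8/9 = 34/9.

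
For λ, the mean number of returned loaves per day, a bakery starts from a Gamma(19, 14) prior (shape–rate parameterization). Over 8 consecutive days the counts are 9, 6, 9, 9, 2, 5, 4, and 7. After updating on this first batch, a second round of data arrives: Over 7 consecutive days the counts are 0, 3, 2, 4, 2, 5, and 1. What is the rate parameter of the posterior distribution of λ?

Total count: 9 + 6 + 9 + 9 + 2 + 5 + 4 + 7 = 51.
Total exposure: 8 days.
After the first batch: Gamma(19 + 51, 14 + 8) = Gamma(70, 22).
Total count: 0 + 3 + 2 + 4 + 2 + 5 + 1 = 17.
Total exposure: 7 days.
After the second batch: Gamma(70 + 17, 22 + 7) = Gamma(87, 29).

29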